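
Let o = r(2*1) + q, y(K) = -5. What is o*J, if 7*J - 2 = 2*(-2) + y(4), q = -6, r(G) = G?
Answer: 4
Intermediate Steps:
o = -4 (o = 2*1 - 6 = 2 - 6 = -4)
J = -1 (J = 2/7 + (2*(-2) - 5)/7 = 2/7 + (-4 - 5)/7 = 2/7 + (⅐)*(-9) = 2/7 - 9/7 = -1)
o*J = -4*(-1) = 4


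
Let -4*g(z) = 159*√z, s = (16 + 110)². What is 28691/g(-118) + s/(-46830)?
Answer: -378/1115 + 57382*I*√118/9381 ≈ -0.33901 + 66.446*I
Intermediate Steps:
s = 15876 (s = 126² = 15876)
g(z) = -159*√z/4
28691/g(-118) + s/(-46830) = 28691/((-159*I*√118/4)) + 15876/(-46830) = 28691/((-159*I*√118/4)) + 15876*(-1/46830) = 28691/((-159*I*√118/4)) - 378/1115 = 28691*(2*I*√118/9381) - 378/1115 = 57382*I*√118/9381 - 378/1115 = -378/1115 + 57382*I*√118/9381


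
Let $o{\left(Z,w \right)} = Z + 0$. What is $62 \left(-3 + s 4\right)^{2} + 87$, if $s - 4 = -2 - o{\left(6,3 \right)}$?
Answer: $22469$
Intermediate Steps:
$o{\left(Z,w \right)} = Z$
$s = -4$ ($s = 4 - 8 = -4$)
$62 \left(-3 + s 4\right)^{2} + 87 = 62 \left(-3 - 16\right)^{2} + 87 = 62 \left(-19\right)^{2} + 87 = 62 \cdot 361 + 87 = 22382 + 87 = 22469$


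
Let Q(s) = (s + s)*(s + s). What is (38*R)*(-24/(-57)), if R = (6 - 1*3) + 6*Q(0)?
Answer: 48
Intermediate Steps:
Q(s) = 4*s² (Q(s) = (2*s)*(2*s) = 4*s²)
R = 3 (R = (6 - 1*3) + 6*(4*0²) = (6 - 3) + 6*(4*0) = 3 + 6*0 = 3 + 0 = 3)
(38*R)*(-24/(-57)) = (38*3)*(-24/(-57)) = 114*(-24*(-1/57)) = 114*(8/19) = 48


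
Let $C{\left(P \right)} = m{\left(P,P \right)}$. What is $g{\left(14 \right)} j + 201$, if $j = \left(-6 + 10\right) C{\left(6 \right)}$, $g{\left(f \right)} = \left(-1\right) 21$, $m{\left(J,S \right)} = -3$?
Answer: $453$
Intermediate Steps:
$C{\left(P \right)} = -3$
$g{\left(f \right)} = -21$
$j = -12$ ($j = \left(-6 + 10\right) \left(-3\right) = 4 \left(-3\right) = -12$)
$g{\left(14 \right)} j + 201 = \left(-21\right) \left(-12\right) + 201 = 252 + 201 = 453$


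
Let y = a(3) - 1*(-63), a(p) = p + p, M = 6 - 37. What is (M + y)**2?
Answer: 1444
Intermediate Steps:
M = -31
a(p) = 2*p
y = 69 (y = 2*3 - 1*(-63) = 6 + 63 = 69)
(M + y)**2 = (-31 + 69)**2 = 38**2 = 1444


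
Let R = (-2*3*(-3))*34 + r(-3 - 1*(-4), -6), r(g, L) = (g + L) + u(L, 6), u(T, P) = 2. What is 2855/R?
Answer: 2855/609 ≈ 4.6880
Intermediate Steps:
r(g, L) = 2 + L + g (r(g, L) = (g + L) + 2 = (L + g) + 2 = 2 + L + g)
R = 609 (R = (-2*3*(-3))*34 + (2 - 6 + (-3 - 1*(-4))) = -6*(-3)*34 + (2 - 6 + (-3 + 4)) = 18*34 + (2 - 6 + 1) = 612 - 3 = 609)
2855/R = 2855/609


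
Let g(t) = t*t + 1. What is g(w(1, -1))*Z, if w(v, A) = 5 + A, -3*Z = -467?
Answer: 7939/3 ≈ 2646.3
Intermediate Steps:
Z = 467/3 (Z = -1/3*(-467) = 467/3 ≈ 155.67)
g(t) = 1 + t**2 (g(t) = t**2 + 1 = 1 + t**2)
g(w(1, -1))*Z = (1 + (5 - 1)**2)*(467/3) = (1 + 4**2)*(467/3) = (1 + 16)*(467/3) = 17*(467/3) = 7939/3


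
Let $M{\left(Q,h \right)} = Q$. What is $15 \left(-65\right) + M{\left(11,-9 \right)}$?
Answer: $-964$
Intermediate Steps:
$15 \left(-65\right) + M{\left(11,-9 \right)} = 15 \left(-65\right) + 11 = -975 + 11 = -964$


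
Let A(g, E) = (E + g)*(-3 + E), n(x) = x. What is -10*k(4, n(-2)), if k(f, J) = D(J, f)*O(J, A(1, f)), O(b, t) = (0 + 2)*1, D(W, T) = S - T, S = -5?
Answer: 180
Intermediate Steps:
D(W, T) = -5 - T
A(g, E) = (-3 + E)*(E + g)
O(b, t) = 2 (O(b, t) = 2*1 = 2)
k(f, J) = -10 - 2*f (k(f, J) = (-5 - f)*2 = -10 - 2*f)
-10*k(4, n(-2)) = -10*(-10 - 2*4) = -10*(-10 - 8) = -10*(-18) = 180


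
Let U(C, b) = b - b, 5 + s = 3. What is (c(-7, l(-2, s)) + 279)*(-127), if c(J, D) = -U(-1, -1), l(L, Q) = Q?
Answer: -35433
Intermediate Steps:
s = -2 (s = -5 + 3 = -2)
U(C, b) = 0
c(J, D) = 0 (c(J, D) = -1*0 = 0)
(c(-7, l(-2, s)) + 279)*(-127) = (0 + 279)*(-127) = 279*(-127) = -35433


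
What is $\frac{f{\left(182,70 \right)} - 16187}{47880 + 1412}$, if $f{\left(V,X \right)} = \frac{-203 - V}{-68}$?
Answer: $- \frac{1100331}{3351856} \approx -0.32828$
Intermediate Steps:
$f{\left(V,X \right)} = \frac{203}{68} + \frac{V}{68}$ ($f{\left(V,X \right)} = \left(-203 - V\right) \left(- \frac{1}{68}\right) = \frac{203}{68} + \frac{V}{68}$)
$\frac{f{\left(182,70 \right)} - 16187}{47880 + 1412} = \frac{\left(\frac{203}{68} + \frac{1}{68} \cdot 182\right) - 16187}{47880 + 1412} = \frac{\left(\frac{203}{68} + \frac{91}{34}\right) - 16187}{49292} = \left(\frac{385}{68} - 16187\right) \frac{1}{49292} = \left(- \frac{1100331}{68}\right) \frac{1}{49292} = - \frac{1100331}{3351856}$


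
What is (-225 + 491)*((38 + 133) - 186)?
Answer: -3990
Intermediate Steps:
(-225 + 491)*((38 + 133) - 186) = 266*(171 - 186) = 266*(-15) = -3990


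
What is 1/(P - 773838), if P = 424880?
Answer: -1/348958 ≈ -2.8657e-6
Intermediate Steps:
1/(P - 773838) = 1/(424880 - 773838) = 1/(-348958) = -1/348958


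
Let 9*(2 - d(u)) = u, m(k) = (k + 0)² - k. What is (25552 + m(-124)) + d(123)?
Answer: 123121/3 ≈ 41040.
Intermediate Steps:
m(k) = k² - k
d(u) = 2 - u/9
(25552 + m(-124)) + d(123) = (25552 - 124*(-1 - 124)) + (2 - ⅑*123) = (25552 - 124*(-125)) + (2 - 41/3) = (25552 + 15500) - 35/3 = 41052 - 35/3 = 123121/3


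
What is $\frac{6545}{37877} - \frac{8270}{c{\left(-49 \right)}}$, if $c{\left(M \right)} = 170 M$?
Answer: $\frac{750536}{643909} \approx 1.1656$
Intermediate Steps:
$\frac{6545}{37877} - \frac{8270}{c{\left(-49 \right)}} = \frac{6545}{37877} - \frac{8270}{170 \left(-49\right)} = 6545 \cdot \frac{1}{37877} - \frac{8270}{-8330} = \frac{935}{5411} - - \frac{827}{833} = \frac{935}{5411} + \frac{827}{833} = \frac{750536}{643909}$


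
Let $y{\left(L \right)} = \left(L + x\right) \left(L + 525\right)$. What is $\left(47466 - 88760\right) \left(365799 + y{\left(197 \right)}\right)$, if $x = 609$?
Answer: $-39135603914$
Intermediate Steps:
$y{\left(L \right)} = \left(525 + L\right) \left(609 + L\right)$ ($y{\left(L \right)} = \left(L + 609\right) \left(L + 525\right) = \left(609 + L\right) \left(525 + L\right) = \left(525 + L\right) \left(609 + L\right)$)
$\left(47466 - 88760\right) \left(365799 + y{\left(197 \right)}\right) = \left(47466 - 88760\right) \left(365799 + \left(319725 + 197^{2} + 1134 \cdot 197\right)\right) = - 41294 \left(365799 + \left(319725 + 38809 + 223398\right)\right) = - 41294 \left(365799 + 581932\right) = \left(-41294\right) 947731 = -39135603914$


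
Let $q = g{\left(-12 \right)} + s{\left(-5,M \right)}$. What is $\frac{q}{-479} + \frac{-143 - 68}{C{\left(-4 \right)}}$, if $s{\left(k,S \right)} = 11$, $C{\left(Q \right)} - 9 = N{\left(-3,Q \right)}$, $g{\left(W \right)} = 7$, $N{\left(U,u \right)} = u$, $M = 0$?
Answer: $- \frac{101159}{2395} \approx -42.238$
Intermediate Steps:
$C{\left(Q \right)} = 9 + Q$
$q = 18$ ($q = 7 + 11 = 18$)
$\frac{q}{-479} + \frac{-143 - 68}{C{\left(-4 \right)}} = \frac{18}{-479} + \frac{-143 - 68}{9 - 4} = 18 \left(- \frac{1}{479}\right) + \frac{-143 - 68}{5} = - \frac{18}{479} - \frac{211}{5} = - \frac{101159}{2395}$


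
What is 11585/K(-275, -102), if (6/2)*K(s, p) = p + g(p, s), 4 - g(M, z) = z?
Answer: 11585/59 ≈ 196.36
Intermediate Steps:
g(M, z) = 4 - z
K(s, p) = 4/3 - s/3 + p/3 (K(s, p) = (p + (4 - s))/3 = (4 + p - s)/3 = 4/3 - s/3 + p/3)
11585/K(-275, -102) = 11585/(4/3 - 1/3*(-275) + (1/3)*(-102)) = 11585/(4/3 + 275/3 - 34) = 11585/59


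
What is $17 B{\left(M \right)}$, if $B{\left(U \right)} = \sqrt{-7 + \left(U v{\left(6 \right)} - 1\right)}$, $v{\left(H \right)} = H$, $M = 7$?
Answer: $17 \sqrt{34} \approx 99.126$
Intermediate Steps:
$B{\left(U \right)} = \sqrt{-8 + 6 U}$ ($B{\left(U \right)} = \sqrt{-7 + \left(U 6 - 1\right)} = \sqrt{-7 + \left(6 U - 1\right)} = \sqrt{-7 + \left(-1 + 6 U\right)} = \sqrt{-8 + 6 U}$)
$17 B{\left(M \right)} = 17 \sqrt{-8 + 6 \cdot 7} = 17 \sqrt{-8 + 42} = 17 \sqrt{34}$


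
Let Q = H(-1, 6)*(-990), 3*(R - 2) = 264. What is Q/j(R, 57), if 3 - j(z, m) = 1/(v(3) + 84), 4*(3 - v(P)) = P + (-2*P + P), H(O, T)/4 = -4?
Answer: 68904/13 ≈ 5300.3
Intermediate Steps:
R = 90 (R = 2 + (⅓)*264 = 2 + 88 = 90)
H(O, T) = -16 (H(O, T) = 4*(-4) = -16)
v(P) = 3 (v(P) = 3 - (P + (-2*P + P))/4 = 3 - (P - P)/4 = 3 - ¼*0 = 3 + 0 = 3)
Q = 15840 (Q = -16*(-990) = 15840)
j(z, m) = 260/87 (j(z, m) = 3 - 1/(3 + 84) = 3 - 1/87 = 260/87)
Q/j(R, 57) = 15840/(260/87) = 15840*(87/260) = 68904/13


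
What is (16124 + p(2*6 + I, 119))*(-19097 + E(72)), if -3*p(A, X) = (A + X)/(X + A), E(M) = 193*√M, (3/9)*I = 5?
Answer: -923740987/3 + 18671206*√2 ≈ -2.8151e+8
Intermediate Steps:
I = 15 (I = 3*5 = 15)
p(A, X) = -⅓ (p(A, X) = -(A + X)/(3*(X + A)) = -(A + X)/(3*(A + X)) = -⅓*1 = -⅓)
(16124 + p(2*6 + I, 119))*(-19097 + E(72)) = (16124 - ⅓)*(-19097 + 193*√72) = 48371*(-19097 + 193*(6*√2))/3 = 48371*(-19097 + 1158*√2)/3 = -923740987/3 + 18671206*√2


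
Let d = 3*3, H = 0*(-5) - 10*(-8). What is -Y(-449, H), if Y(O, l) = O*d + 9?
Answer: 4032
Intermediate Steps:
H = 80 (H = 0 + 80 = 80)
d = 9
Y(O, l) = 9 + 9*O (Y(O, l) = O*9 + 9 = 9*O + 9 = 9 + 9*O)
-Y(-449, H) = -(9 + 9*(-449)) = -(9 - 4041) = -1*(-4032) = 4032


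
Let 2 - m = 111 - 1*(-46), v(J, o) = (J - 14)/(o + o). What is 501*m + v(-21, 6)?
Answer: -931895/12 ≈ -77658.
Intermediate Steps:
v(J, o) = (-14 + J)/(2*o) (v(J, o) = (-14 + J)/((2*o)) = (-14 + J)*(1/(2*o)) = (-14 + J)/(2*o))
m = -155 (m = 2 - (111 - 1*(-46)) = 2 - (111 + 46) = 2 - 1*157 = 2 - 157 = -155)
501*m + v(-21, 6) = 501*(-155) + (½)*(-14 - 21)/6 = -77655 + (½)*(⅙)*(-35) = -77655 - 35/12 = -931895/12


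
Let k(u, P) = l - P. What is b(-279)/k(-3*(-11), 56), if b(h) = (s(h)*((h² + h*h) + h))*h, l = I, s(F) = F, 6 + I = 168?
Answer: 12096724923/106 ≈ 1.1412e+8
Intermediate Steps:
I = 162 (I = -6 + 168 = 162)
l = 162
b(h) = h²*(h + 2*h²) (b(h) = (h*((h² + h*h) + h))*h = (h*((h² + h²) + h))*h = (h*(2*h² + h))*h = (h*(h + 2*h²))*h = h²*(h + 2*h²))
k(u, P) = 162 - P
b(-279)/k(-3*(-11), 56) = ((-279)³*(1 + 2*(-279)))/(162 - 1*56) = (-21717639*(1 - 558))/(162 - 56) = -21717639*(-557)/106 = 12096724923*(1/106) = 12096724923/106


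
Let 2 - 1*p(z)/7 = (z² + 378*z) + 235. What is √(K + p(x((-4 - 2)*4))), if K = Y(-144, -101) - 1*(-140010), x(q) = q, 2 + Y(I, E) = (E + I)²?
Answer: √257874 ≈ 507.81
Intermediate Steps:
Y(I, E) = -2 + (E + I)²
K = 200033 (K = (-2 + (-101 - 144)²) - 1*(-140010) = (-2 + (-245)²) + 140010 = (-2 + 60025) + 140010 = 60023 + 140010 = 200033)
p(z) = -1631 - 2646*z - 7*z² (p(z) = 14 - 7*((z² + 378*z) + 235) = 14 - 7*(235 + z² + 378*z) = 14 + (-1645 - 2646*z - 7*z²) = -1631 - 2646*z - 7*z²)
√(K + p(x((-4 - 2)*4))) = √(200033 + (-1631 - 2646*(-4 - 2)*4 - 7*16*(-4 - 2)²)) = √(200033 + (-1631 - (-15876)*4 - 7*(-6*4)²)) = √(200033 + (-1631 - 2646*(-24) - 7*(-24)²)) = √(200033 + (-1631 + 63504 - 7*576)) = √(200033 + (-1631 + 63504 - 4032)) = √(200033 + 57841) = √257874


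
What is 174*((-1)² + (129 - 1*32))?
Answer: 17052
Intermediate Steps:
174*((-1)² + (129 - 1*32)) = 174*(1 + (129 - 32)) = 174*(1 + 97) = 174*98 = 17052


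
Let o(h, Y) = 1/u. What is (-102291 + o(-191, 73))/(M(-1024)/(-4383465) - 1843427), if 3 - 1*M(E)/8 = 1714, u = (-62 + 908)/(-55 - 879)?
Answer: 63223533941800/1139364278642247 ≈ 0.055490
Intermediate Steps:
u = -423/467 (u = 846/(-934) = 846*(-1/934) = -423/467 ≈ -0.90578)
M(E) = -13688 (M(E) = 24 - 8*1714 = 24 - 13712 = -13688)
o(h, Y) = -467/423 (o(h, Y) = 1/(-423/467) = -467/423)
(-102291 + o(-191, 73))/(M(-1024)/(-4383465) - 1843427) = (-102291 - 467/423)/(-13688/(-4383465) - 1843427) = -43269560/(423*(-13688*(-1/4383465) - 1843427)) = -43269560/(423*(13688/4383465 - 1843427)) = -43269560/(423*(-8080597720867/4383465)) = -43269560/423*(-4383465/8080597720867) = 63223533941800/1139364278642247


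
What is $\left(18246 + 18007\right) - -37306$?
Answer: $73559$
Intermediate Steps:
$\left(18246 + 18007\right) - -37306 = 36253 + 37306 = 73559$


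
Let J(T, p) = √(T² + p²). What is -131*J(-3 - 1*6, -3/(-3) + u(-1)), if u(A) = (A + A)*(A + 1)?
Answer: -131*√82 ≈ -1186.3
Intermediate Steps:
u(A) = 2*A*(1 + A) (u(A) = (2*A)*(1 + A) = 2*A*(1 + A))
-131*J(-3 - 1*6, -3/(-3) + u(-1)) = -131*√((-3 - 1*6)² + (-3/(-3) + 2*(-1)*(1 - 1))²) = -131*√((-3 - 6)² + (-3*(-⅓) + 2*(-1)*0)²) = -131*√((-9)² + (1 + 0)²) = -131*√(81 + 1²) = -131*√(81 + 1) = -131*√82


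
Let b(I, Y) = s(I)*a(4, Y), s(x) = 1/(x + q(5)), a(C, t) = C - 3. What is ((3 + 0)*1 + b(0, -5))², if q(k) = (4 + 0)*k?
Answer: 3721/400 ≈ 9.3025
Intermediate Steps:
a(C, t) = -3 + C
q(k) = 4*k
s(x) = 1/(20 + x) (s(x) = 1/(x + 4*5) = 1/(x + 20) = 1/(20 + x))
b(I, Y) = 1/(20 + I) (b(I, Y) = (-3 + 4)/(20 + I) = 1/(20 + I))
((3 + 0)*1 + b(0, -5))² = ((3 + 0)*1 + 1/(20 + 0))² = (3*1 + 1/20)² = (3 + 1/20)² = (61/20)² = 3721/400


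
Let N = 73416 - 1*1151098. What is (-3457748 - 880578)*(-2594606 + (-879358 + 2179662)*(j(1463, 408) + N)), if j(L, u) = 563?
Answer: 6076193187461158932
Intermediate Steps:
N = -1077682 (N = 73416 - 1151098 = -1077682)
(-3457748 - 880578)*(-2594606 + (-879358 + 2179662)*(j(1463, 408) + N)) = (-3457748 - 880578)*(-2594606 + (-879358 + 2179662)*(563 - 1077682)) = -4338326*(-2594606 + 1300304*(-1077119)) = -4338326*(-2594606 - 1400582144176) = -4338326*(-1400584738782) = 6076193187461158932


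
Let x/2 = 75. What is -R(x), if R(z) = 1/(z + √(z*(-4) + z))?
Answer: I/(15*(√2 - 10*I)) ≈ -0.0065359 + 0.00092432*I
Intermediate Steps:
x = 150 (x = 2*75 = 150)
R(z) = 1/(z + √3*√(-z)) (R(z) = 1/(z + √(-4*z + z)) = 1/(z + √(-3*z)) = 1/(z + √3*√(-z)))
-R(x) = -1/(150 + √3*√(-1*150)) = -1/(150 + √3*√(-150)) = -1/(150 + √3*(5*I*√6)) = -1/(150 + 15*I*√2)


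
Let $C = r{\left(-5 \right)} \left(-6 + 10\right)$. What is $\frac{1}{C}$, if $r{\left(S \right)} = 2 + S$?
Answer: $- \frac{1}{12} \approx -0.083333$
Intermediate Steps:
$C = -12$ ($C = \left(2 - 5\right) \left(-6 + 10\right) = \left(-3\right) 4 = -12$)
$\frac{1}{C} = \frac{1}{-12} = - \frac{1}{12}$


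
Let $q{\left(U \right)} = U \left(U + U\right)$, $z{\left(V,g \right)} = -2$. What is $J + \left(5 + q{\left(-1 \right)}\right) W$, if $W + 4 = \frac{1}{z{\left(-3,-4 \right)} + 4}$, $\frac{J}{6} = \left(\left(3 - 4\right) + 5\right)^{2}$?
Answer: $\frac{143}{2} \approx 71.5$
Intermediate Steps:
$J = 96$ ($J = 6 \left(\left(3 - 4\right) + 5\right)^{2} = 6 \left(-1 + 5\right)^{2} = 6 \cdot 4^{2} = 6 \cdot 16 = 96$)
$q{\left(U \right)} = 2 U^{2}$ ($q{\left(U \right)} = U 2 U = 2 U^{2}$)
$W = - \frac{7}{2}$ ($W = -4 + \frac{1}{-2 + 4} = -4 + \frac{1}{2} = - \frac{7}{2} \approx -3.5$)
$J + \left(5 + q{\left(-1 \right)}\right) W = 96 + \left(5 + 2 \left(-1\right)^{2}\right) \left(- \frac{7}{2}\right) = 96 + \left(5 + 2 \cdot 1\right) \left(- \frac{7}{2}\right) = 96 + \left(5 + 2\right) \left(- \frac{7}{2}\right) = 96 + 7 \left(- \frac{7}{2}\right) = 96 - \frac{49}{2} = \frac{143}{2}$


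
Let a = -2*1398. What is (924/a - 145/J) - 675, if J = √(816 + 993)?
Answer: -157352/233 - 145*√201/603 ≈ -678.74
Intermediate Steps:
a = -2796
J = 3*√201 (J = √1809 = 3*√201 ≈ 42.532)
(924/a - 145/J) - 675 = (924/(-2796) - 145*√201/603) - 675 = (924*(-1/2796) - 145*√201/603) - 675 = (-77/233 - 145*√201/603) - 675 = -157352/233 - 145*√201/603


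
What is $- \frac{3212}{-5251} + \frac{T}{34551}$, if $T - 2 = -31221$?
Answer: $- \frac{52953157}{181427301} \approx -0.29187$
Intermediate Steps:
$T = -31219$ ($T = 2 - 31221 = -31219$)
$- \frac{3212}{-5251} + \frac{T}{34551} = - \frac{3212}{-5251} - \frac{31219}{34551} = \left(-3212\right) \left(- \frac{1}{5251}\right) - \frac{31219}{34551} = \frac{3212}{5251} - \frac{31219}{34551} = - \frac{52953157}{181427301}$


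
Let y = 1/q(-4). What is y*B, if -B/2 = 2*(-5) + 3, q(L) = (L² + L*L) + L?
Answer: ½ ≈ 0.50000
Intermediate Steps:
q(L) = L + 2*L² (q(L) = (L² + L²) + L = 2*L² + L = L + 2*L²)
B = 14 (B = -2*(2*(-5) + 3) = -2*(-10 + 3) = -2*(-7) = 14)
y = 1/28 (y = 1/(-4*(1 + 2*(-4))) = 1/(-4*(1 - 8)) = 1/(-4*(-7)) = 1/28 ≈ 0.035714)
y*B = (1/28)*14 = ½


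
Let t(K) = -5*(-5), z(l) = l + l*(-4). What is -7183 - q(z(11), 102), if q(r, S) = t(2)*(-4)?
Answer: -7083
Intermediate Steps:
z(l) = -3*l (z(l) = l - 4*l = -3*l)
t(K) = 25
q(r, S) = -100 (q(r, S) = 25*(-4) = -100)
-7183 - q(z(11), 102) = -7183 - 1*(-100) = -7183 + 100 = -7083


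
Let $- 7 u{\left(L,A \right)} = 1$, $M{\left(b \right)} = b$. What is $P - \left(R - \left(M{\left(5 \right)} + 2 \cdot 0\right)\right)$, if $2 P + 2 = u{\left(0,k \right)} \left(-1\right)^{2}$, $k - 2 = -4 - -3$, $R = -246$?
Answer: $\frac{3499}{14} \approx 249.93$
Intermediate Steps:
$k = 1$ ($k = 2 - 1 = 1$)
$u{\left(L,A \right)} = - \frac{1}{7}$ ($u{\left(L,A \right)} = \left(- \frac{1}{7}\right) 1 = - \frac{1}{7}$)
$P = - \frac{15}{14}$ ($P = -1 + \frac{\left(- \frac{1}{7}\right) \left(-1\right)^{2}}{2} = -1 + \frac{\left(- \frac{1}{7}\right) 1}{2} = -1 + \frac{1}{2} \left(- \frac{1}{7}\right) = -1 - \frac{1}{14} = - \frac{15}{14} \approx -1.0714$)
$P - \left(R - \left(M{\left(5 \right)} + 2 \cdot 0\right)\right) = - \frac{15}{14} - \left(-246 - \left(5 + 2 \cdot 0\right)\right) = - \frac{15}{14} - \left(-246 - \left(5 + 0\right)\right) = - \frac{15}{14} - \left(-246 - 5\right) = - \frac{15}{14} - -251 = - \frac{15}{14} + 251 = \frac{3499}{14}$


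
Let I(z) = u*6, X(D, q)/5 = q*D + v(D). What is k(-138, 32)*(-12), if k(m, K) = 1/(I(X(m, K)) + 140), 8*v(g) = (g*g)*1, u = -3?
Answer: -6/61 ≈ -0.098361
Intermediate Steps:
v(g) = g²/8 (v(g) = ((g*g)*1)/8 = (g²*1)/8 = g²/8)
X(D, q) = 5*D²/8 + 5*D*q (X(D, q) = 5*(q*D + D²/8) = 5*(D*q + D²/8) = 5*(D²/8 + D*q) = 5*D²/8 + 5*D*q)
I(z) = -18 (I(z) = -3*6 = -18)
k(m, K) = 1/122 (k(m, K) = 1/(-18 + 140) = 1/122)
k(-138, 32)*(-12) = (1/122)*(-12) = -6/61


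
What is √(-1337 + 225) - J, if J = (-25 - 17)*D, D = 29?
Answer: 1218 + 2*I*√278 ≈ 1218.0 + 33.347*I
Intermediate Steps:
J = -1218 (J = (-25 - 17)*29 = -42*29 = -1218)
√(-1337 + 225) - J = √(-1337 + 225) - 1*(-1218) = √(-1112) + 1218 = 2*I*√278 + 1218 = 1218 + 2*I*√278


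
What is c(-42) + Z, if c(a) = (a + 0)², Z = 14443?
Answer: 16207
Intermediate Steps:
c(a) = a²
c(-42) + Z = (-42)² + 14443 = 1764 + 14443 = 16207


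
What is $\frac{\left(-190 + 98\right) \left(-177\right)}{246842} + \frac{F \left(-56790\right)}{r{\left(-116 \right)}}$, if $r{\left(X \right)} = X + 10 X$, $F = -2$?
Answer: $- \frac{3501941997}{39371299} \approx -88.947$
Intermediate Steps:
$r{\left(X \right)} = 11 X$
$\frac{\left(-190 + 98\right) \left(-177\right)}{246842} + \frac{F \left(-56790\right)}{r{\left(-116 \right)}} = \frac{\left(-190 + 98\right) \left(-177\right)}{246842} + \frac{\left(-2\right) \left(-56790\right)}{11 \left(-116\right)} = \left(-92\right) \left(-177\right) \frac{1}{246842} + \frac{113580}{-1276} = 16284 \cdot \frac{1}{246842} + 113580 \left(- \frac{1}{1276}\right) = \frac{8142}{123421} - \frac{28395}{319} = - \frac{3501941997}{39371299}$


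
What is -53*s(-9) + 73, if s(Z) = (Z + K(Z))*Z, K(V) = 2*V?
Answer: -12806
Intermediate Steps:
s(Z) = 3*Z² (s(Z) = (Z + 2*Z)*Z = (3*Z)*Z = 3*Z²)
-53*s(-9) + 73 = -159*(-9)² + 73 = -159*81 + 73 = -53*243 + 73 = -12879 + 73 = -12806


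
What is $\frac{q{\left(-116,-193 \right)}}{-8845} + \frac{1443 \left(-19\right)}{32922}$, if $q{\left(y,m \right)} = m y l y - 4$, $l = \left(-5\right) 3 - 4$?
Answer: $- \frac{541572540607}{97065030} \approx -5579.5$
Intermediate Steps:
$l = -19$ ($l = -15 - 4 = -19$)
$q{\left(y,m \right)} = -4 - 19 m y^{2}$ ($q{\left(y,m \right)} = m y \left(-19\right) y - 4 = - 19 m y y - 4 = - 19 m y^{2} - 4 = -4 - 19 m y^{2}$)
$\frac{q{\left(-116,-193 \right)}}{-8845} + \frac{1443 \left(-19\right)}{32922} = \frac{-4 - - 3667 \left(-116\right)^{2}}{-8845} + \frac{1443 \left(-19\right)}{32922} = \left(-4 - \left(-3667\right) 13456\right) \left(- \frac{1}{8845}\right) - \frac{9139}{10974} = \left(-4 + 49343152\right) \left(- \frac{1}{8845}\right) - \frac{9139}{10974} = 49343148 \left(- \frac{1}{8845}\right) - \frac{9139}{10974} = - \frac{49343148}{8845} - \frac{9139}{10974} = - \frac{541572540607}{97065030}$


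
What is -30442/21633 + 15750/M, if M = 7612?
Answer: 54497623/82335198 ≈ 0.66190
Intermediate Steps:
-30442/21633 + 15750/M = -30442/21633 + 15750/7612 = -30442*1/21633 + 15750*(1/7612) = -30442/21633 + 7875/3806 = 54497623/82335198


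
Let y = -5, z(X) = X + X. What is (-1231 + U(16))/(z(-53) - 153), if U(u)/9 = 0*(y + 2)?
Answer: 1231/259 ≈ 4.7529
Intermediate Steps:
z(X) = 2*X
U(u) = 0 (U(u) = 9*(0*(-5 + 2)) = 9*(0*(-3)) = 9*0 = 0)
(-1231 + U(16))/(z(-53) - 153) = (-1231 + 0)/(2*(-53) - 153) = -1231/(-106 - 153) = -1231/(-259) = -1231*(-1/259) = 1231/259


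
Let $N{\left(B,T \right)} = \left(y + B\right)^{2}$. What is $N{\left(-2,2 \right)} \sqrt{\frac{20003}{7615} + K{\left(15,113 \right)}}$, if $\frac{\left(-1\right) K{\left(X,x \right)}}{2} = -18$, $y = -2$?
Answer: $\frac{16 \sqrt{2239898945}}{7615} \approx 99.441$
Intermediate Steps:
$K{\left(X,x \right)} = 36$ ($K{\left(X,x \right)} = \left(-2\right) \left(-18\right) = 36$)
$N{\left(B,T \right)} = \left(-2 + B\right)^{2}$
$N{\left(-2,2 \right)} \sqrt{\frac{20003}{7615} + K{\left(15,113 \right)}} = \left(-2 - 2\right)^{2} \sqrt{\frac{20003}{7615} + 36} = \left(-4\right)^{2} \sqrt{20003 \cdot \frac{1}{7615} + 36} = 16 \sqrt{\frac{20003}{7615} + 36} = 16 \sqrt{\frac{294143}{7615}} = 16 \frac{\sqrt{2239898945}}{7615} = \frac{16 \sqrt{2239898945}}{7615}$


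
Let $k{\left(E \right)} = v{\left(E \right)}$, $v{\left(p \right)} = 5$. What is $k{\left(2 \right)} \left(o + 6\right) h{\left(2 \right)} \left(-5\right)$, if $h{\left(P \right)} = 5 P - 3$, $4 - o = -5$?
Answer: $-2625$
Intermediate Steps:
$k{\left(E \right)} = 5$
$o = 9$ ($o = 4 - -5 = 4 + 5 = 9$)
$h{\left(P \right)} = -3 + 5 P$
$k{\left(2 \right)} \left(o + 6\right) h{\left(2 \right)} \left(-5\right) = 5 \left(9 + 6\right) \left(-3 + 5 \cdot 2\right) \left(-5\right) = 5 \cdot 15 \left(-3 + 10\right) \left(-5\right) = 75 \cdot 7 \left(-5\right) = 525 \left(-5\right) = -2625$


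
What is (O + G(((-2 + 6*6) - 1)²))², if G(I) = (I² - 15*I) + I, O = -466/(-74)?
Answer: 1876207244083264/1369 ≈ 1.3705e+12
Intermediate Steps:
O = 233/37 (O = -466*(-1/74) = 233/37 ≈ 6.2973)
G(I) = I² - 14*I
(O + G(((-2 + 6*6) - 1)²))² = (233/37 + ((-2 + 6*6) - 1)²*(-14 + ((-2 + 6*6) - 1)²))² = (233/37 + ((-2 + 36) - 1)²*(-14 + ((-2 + 36) - 1)²))² = (233/37 + (34 - 1)²*(-14 + (34 - 1)²))² = (233/37 + 33²*(-14 + 33²))² = (233/37 + 1089*(-14 + 1089))² = (233/37 + 1089*1075)² = (233/37 + 1170675)² = (43315208/37)² = 1876207244083264/1369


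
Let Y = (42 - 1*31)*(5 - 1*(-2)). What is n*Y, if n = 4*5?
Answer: 1540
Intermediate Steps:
n = 20
Y = 77 (Y = (42 - 31)*(5 + 2) = 11*7 = 77)
n*Y = 20*77 = 1540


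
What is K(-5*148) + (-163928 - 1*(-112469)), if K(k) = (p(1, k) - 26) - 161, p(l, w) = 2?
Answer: -51644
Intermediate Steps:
K(k) = -185 (K(k) = (2 - 26) - 161 = -24 - 161 = -185)
K(-5*148) + (-163928 - 1*(-112469)) = -185 + (-163928 - 1*(-112469)) = -185 + (-163928 + 112469) = -185 - 51459 = -51644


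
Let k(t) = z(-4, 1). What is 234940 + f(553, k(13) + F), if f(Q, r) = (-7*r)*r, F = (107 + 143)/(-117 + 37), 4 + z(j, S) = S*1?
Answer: 15019353/64 ≈ 2.3468e+5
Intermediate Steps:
z(j, S) = -4 + S (z(j, S) = -4 + S*1 = -4 + S)
F = -25/8 (F = 250/(-80) = 250*(-1/80) = -25/8 ≈ -3.1250)
k(t) = -3 (k(t) = -4 + 1 = -3)
f(Q, r) = -7*r**2
234940 + f(553, k(13) + F) = 234940 - 7*(-3 - 25/8)**2 = 234940 - 7*(-49/8)**2 = 234940 - 7*2401/64 = 234940 - 16807/64 = 15019353/64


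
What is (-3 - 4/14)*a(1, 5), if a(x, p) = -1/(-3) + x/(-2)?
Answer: 23/42 ≈ 0.54762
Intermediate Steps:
a(x, p) = 1/3 - x/2 (a(x, p) = -1*(-1/3) + x*(-1/2) = 1/3 - x/2)
(-3 - 4/14)*a(1, 5) = (-3 - 4/14)*(1/3 - 1/2*1) = (-3 - 4*1/14)*(1/3 - 1/2) = (-3 - 2/7)*(-1/6) = -23/7*(-1/6) = 23/42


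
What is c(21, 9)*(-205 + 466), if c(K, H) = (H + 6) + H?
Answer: 6264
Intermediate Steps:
c(K, H) = 6 + 2*H (c(K, H) = (6 + H) + H = 6 + 2*H)
c(21, 9)*(-205 + 466) = (6 + 2*9)*(-205 + 466) = (6 + 18)*261 = 24*261 = 6264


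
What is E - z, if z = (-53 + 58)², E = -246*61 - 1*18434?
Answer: -33465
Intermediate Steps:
E = -33440 (E = -15006 - 18434 = -33440)
z = 25 (z = 5² = 25)
E - z = -33440 - 1*25 = -33440 - 25 = -33465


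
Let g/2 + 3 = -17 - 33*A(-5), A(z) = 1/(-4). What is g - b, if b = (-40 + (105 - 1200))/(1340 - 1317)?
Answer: 1189/46 ≈ 25.848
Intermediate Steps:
A(z) = -¼
b = -1135/23 (b = (-40 - 1095)/23 = -1135*1/23 = -1135/23 ≈ -49.348)
g = -47/2 (g = -6 + 2*(-17 - 33*(-¼)) = -6 + 2*(-17 + 33/4) = -6 + 2*(-35/4) = -6 - 35/2 = -47/2 ≈ -23.500)
g - b = -47/2 - 1*(-1135/23) = -47/2 + 1135/23 = 1189/46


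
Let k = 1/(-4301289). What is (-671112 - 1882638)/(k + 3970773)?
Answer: -5492208391875/8539721113198 ≈ -0.64314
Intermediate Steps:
k = -1/4301289 ≈ -2.3249e-7
(-671112 - 1882638)/(k + 3970773) = (-671112 - 1882638)/(-1/4301289 + 3970773) = -2553750/17079442226396/4301289 = -2553750*4301289/17079442226396 = -5492208391875/8539721113198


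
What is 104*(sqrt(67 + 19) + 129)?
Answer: 13416 + 104*sqrt(86) ≈ 14380.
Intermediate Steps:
104*(sqrt(67 + 19) + 129) = 104*(sqrt(86) + 129) = 104*(129 + sqrt(86)) = 13416 + 104*sqrt(86)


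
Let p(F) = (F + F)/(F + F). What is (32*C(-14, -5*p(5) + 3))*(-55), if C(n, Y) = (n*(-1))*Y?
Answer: 49280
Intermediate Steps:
p(F) = 1 (p(F) = (2*F)/((2*F)) = (2*F)*(1/(2*F)) = 1)
C(n, Y) = -Y*n (C(n, Y) = (-n)*Y = -Y*n)
(32*C(-14, -5*p(5) + 3))*(-55) = (32*(-1*(-5*1 + 3)*(-14)))*(-55) = (32*(-1*(-5 + 3)*(-14)))*(-55) = (32*(-1*(-2)*(-14)))*(-55) = (32*(-28))*(-55) = -896*(-55) = 49280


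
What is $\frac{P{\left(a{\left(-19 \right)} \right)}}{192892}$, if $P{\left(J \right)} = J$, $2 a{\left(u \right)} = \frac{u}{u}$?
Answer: $\frac{1}{385784} \approx 2.5921 \cdot 10^{-6}$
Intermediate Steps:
$a{\left(u \right)} = \frac{1}{2}$ ($a{\left(u \right)} = \frac{u \frac{1}{u}}{2} = \frac{1}{2} \cdot 1 = \frac{1}{2}$)
$\frac{P{\left(a{\left(-19 \right)} \right)}}{192892} = \frac{1}{2 \cdot 192892} = \frac{1}{2} \cdot \frac{1}{192892} = \frac{1}{385784}$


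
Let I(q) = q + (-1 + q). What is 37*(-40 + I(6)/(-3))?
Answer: -4847/3 ≈ -1615.7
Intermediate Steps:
I(q) = -1 + 2*q
37*(-40 + I(6)/(-3)) = 37*(-40 + (-1 + 2*6)/(-3)) = 37*(-40 + (-1 + 12)*(-1/3)) = 37*(-40 + 11*(-1/3)) = 37*(-40 - 11/3) = 37*(-131/3) = -4847/3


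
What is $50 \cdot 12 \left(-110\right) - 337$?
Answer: $-66337$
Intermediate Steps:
$50 \cdot 12 \left(-110\right) - 337 = 600 \left(-110\right) - 337 = -66000 - 337 = -66337$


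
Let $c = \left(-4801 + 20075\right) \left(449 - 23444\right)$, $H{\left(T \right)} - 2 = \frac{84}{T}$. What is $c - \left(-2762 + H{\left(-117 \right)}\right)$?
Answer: $- \frac{13697691902}{39} \approx -3.5122 \cdot 10^{8}$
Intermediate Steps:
$H{\left(T \right)} = 2 + \frac{84}{T}$
$c = -351225630$ ($c = 15274 \left(-22995\right) = -351225630$)
$c - \left(-2762 + H{\left(-117 \right)}\right) = -351225630 + \left(2762 - \left(2 + \frac{84}{-117}\right)\right) = -351225630 + \left(2762 - \left(2 + 84 \left(- \frac{1}{117}\right)\right)\right) = -351225630 + \left(2762 - \left(2 - \frac{28}{39}\right)\right) = -351225630 + \left(2762 - \frac{50}{39}\right) = -351225630 + \frac{107668}{39} = - \frac{13697691902}{39}$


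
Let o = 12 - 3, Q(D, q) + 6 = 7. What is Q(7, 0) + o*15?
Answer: 136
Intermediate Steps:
Q(D, q) = 1 (Q(D, q) = -6 + 7 = 1)
o = 9
Q(7, 0) + o*15 = 1 + 9*15 = 1 + 135 = 136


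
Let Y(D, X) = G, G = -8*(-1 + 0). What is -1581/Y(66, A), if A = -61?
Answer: -1581/8 ≈ -197.63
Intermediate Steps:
G = 8 (G = -8*(-1) = 8)
Y(D, X) = 8
-1581/Y(66, A) = -1581/8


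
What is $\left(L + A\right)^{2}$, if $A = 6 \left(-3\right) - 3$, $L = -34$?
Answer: $3025$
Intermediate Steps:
$A = -21$ ($A = -18 - 3 = -21$)
$\left(L + A\right)^{2} = \left(-34 - 21\right)^{2} = \left(-55\right)^{2} = 3025$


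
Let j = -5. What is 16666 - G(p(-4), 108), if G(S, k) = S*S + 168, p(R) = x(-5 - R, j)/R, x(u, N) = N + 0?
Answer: 263943/16 ≈ 16496.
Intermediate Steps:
x(u, N) = N
p(R) = -5/R
G(S, k) = 168 + S² (G(S, k) = S² + 168 = 168 + S²)
16666 - G(p(-4), 108) = 16666 - (168 + (-5/(-4))²) = 16666 - (168 + (-5*(-¼))²) = 16666 - (168 + (5/4)²) = 16666 - (168 + 25/16) = 16666 - 1*2713/16 = 16666 - 2713/16 = 263943/16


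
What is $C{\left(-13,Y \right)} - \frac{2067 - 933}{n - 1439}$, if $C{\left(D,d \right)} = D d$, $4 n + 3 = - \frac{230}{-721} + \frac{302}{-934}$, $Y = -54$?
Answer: $\frac{681386724450}{969548537} \approx 702.79$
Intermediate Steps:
$n = - \frac{505791}{673414}$ ($n = - \frac{3}{4} + \frac{- \frac{230}{-721} + \frac{302}{-934}}{4} = - \frac{3}{4} + \frac{\left(-230\right) \left(- \frac{1}{721}\right) + 302 \left(- \frac{1}{934}\right)}{4} = - \frac{3}{4} + \frac{\frac{230}{721} - \frac{151}{467}}{4} = - \frac{3}{4} + \frac{1}{4} \left(- \frac{1461}{336707}\right) = - \frac{3}{4} - \frac{1461}{1346828} = - \frac{505791}{673414} \approx -0.75108$)
$C{\left(-13,Y \right)} - \frac{2067 - 933}{n - 1439} = \left(-13\right) \left(-54\right) - \frac{2067 - 933}{- \frac{505791}{673414} - 1439} = 702 - \frac{1134}{- \frac{969548537}{673414}} = 702 - 1134 \left(- \frac{673414}{969548537}\right) = 702 - - \frac{763651476}{969548537} = 702 + \frac{763651476}{969548537} = \frac{681386724450}{969548537}$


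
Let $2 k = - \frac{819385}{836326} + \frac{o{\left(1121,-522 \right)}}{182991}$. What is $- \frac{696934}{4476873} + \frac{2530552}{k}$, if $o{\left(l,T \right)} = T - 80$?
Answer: $- \frac{51754792955794547477990}{10052487486398553} \approx -5.1485 \cdot 10^{6}$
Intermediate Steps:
$o{\left(l,T \right)} = -80 + T$ ($o{\left(l,T \right)} = T - 80 = -80 + T$)
$k = - \frac{150443548787}{306080262132}$ ($k = \frac{- \frac{819385}{836326} + \frac{-80 - 522}{182991}}{2} = \frac{\left(-819385\right) \frac{1}{836326} - \frac{602}{182991}}{2} = \frac{- \frac{819385}{836326} - \frac{602}{182991}}{2} = \frac{1}{2} \left(- \frac{150443548787}{153040131066}\right) = - \frac{150443548787}{306080262132} \approx -0.49152$)
$- \frac{696934}{4476873} + \frac{2530552}{k} = - \frac{696934}{4476873} + \frac{2530552}{- \frac{150443548787}{306080262132}} = \left(-696934\right) \frac{1}{4476873} + 2530552 \left(- \frac{306080262132}{150443548787}\right) = - \frac{10402}{66819} - \frac{774552019498656864}{150443548787} = - \frac{51754792955794547477990}{10052487486398553}$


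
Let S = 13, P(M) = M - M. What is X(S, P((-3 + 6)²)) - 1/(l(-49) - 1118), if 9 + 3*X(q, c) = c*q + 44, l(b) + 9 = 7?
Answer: 39203/3360 ≈ 11.668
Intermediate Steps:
l(b) = -2 (l(b) = -9 + 7 = -2)
P(M) = 0
X(q, c) = 35/3 + c*q/3 (X(q, c) = -3 + (c*q + 44)/3 = -3 + (44 + c*q)/3 = -3 + (44/3 + c*q/3) = 35/3 + c*q/3)
X(S, P((-3 + 6)²)) - 1/(l(-49) - 1118) = (35/3 + (⅓)*0*13) - 1/(-2 - 1118) = (35/3 + 0) - 1/(-1120) = 35/3 - 1*(-1/1120) = 35/3 + 1/1120 = 39203/3360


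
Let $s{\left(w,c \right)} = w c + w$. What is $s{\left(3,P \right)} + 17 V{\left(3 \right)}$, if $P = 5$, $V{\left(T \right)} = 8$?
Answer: $154$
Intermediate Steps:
$s{\left(w,c \right)} = w + c w$ ($s{\left(w,c \right)} = c w + w = w + c w$)
$s{\left(3,P \right)} + 17 V{\left(3 \right)} = 3 \left(1 + 5\right) + 17 \cdot 8 = 3 \cdot 6 + 136 = 18 + 136 = 154$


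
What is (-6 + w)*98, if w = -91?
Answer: -9506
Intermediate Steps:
(-6 + w)*98 = (-6 - 91)*98 = -97*98 = -9506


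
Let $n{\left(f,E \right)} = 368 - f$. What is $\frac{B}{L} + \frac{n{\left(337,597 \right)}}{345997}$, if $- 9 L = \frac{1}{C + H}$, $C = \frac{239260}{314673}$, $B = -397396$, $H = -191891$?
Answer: $- \frac{24907460208313710480367}{36291971327} \approx -6.8631 \cdot 10^{11}$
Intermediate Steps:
$C = \frac{239260}{314673}$ ($C = 239260 \cdot \frac{1}{314673} = \frac{239260}{314673} \approx 0.76034$)
$L = \frac{104891}{181148032149}$ ($L = - \frac{1}{9 \left(\frac{239260}{314673} - 191891\right)} = - \frac{1}{9 \left(- \frac{60382677383}{314673}\right)} = \left(- \frac{1}{9}\right) \left(- \frac{314673}{60382677383}\right) = \frac{104891}{181148032149} \approx 5.7903 \cdot 10^{-7}$)
$\frac{B}{L} + \frac{n{\left(337,597 \right)}}{345997} = - \frac{397396}{\frac{104891}{181148032149}} + \frac{368 - 337}{345997} = \left(-397396\right) \frac{181148032149}{104891} + \left(368 - 337\right) \frac{1}{345997} = - \frac{71987503383884004}{104891} + 31 \cdot \frac{1}{345997} = - \frac{71987503383884004}{104891} + \frac{31}{345997} = - \frac{24907460208313710480367}{36291971327}$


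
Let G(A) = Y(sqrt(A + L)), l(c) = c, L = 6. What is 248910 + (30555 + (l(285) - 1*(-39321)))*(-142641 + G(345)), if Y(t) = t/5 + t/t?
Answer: -10007516130 + 210483*sqrt(39)/5 ≈ -1.0007e+10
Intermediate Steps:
Y(t) = 1 + t/5 (Y(t) = t*(1/5) + 1 = t/5 + 1 = 1 + t/5)
G(A) = 1 + sqrt(6 + A)/5 (G(A) = 1 + sqrt(A + 6)/5 = 1 + sqrt(6 + A)/5)
248910 + (30555 + (l(285) - 1*(-39321)))*(-142641 + G(345)) = 248910 + (30555 + (285 - 1*(-39321)))*(-142641 + (1 + sqrt(6 + 345)/5)) = 248910 + (30555 + (285 + 39321))*(-142641 + (1 + sqrt(351)/5)) = 248910 + (30555 + 39606)*(-142641 + (1 + (3*sqrt(39))/5)) = 248910 + 70161*(-142641 + (1 + 3*sqrt(39)/5)) = 248910 + 70161*(-142640 + 3*sqrt(39)/5) = 248910 + (-10007765040 + 210483*sqrt(39)/5) = -10007516130 + 210483*sqrt(39)/5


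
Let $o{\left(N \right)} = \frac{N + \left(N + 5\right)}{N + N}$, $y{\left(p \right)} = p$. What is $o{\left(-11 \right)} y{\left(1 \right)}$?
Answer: $\frac{17}{22} \approx 0.77273$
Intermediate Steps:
$o{\left(N \right)} = \frac{5 + 2 N}{2 N}$ ($o{\left(N \right)} = \frac{N + \left(5 + N\right)}{2 N} = \left(5 + 2 N\right) \frac{1}{2 N} = \frac{5 + 2 N}{2 N}$)
$o{\left(-11 \right)} y{\left(1 \right)} = \frac{\frac{5}{2} - 11}{-11} \cdot 1 = \left(- \frac{1}{11}\right) \left(- \frac{17}{2}\right) 1 = \frac{17}{22} \cdot 1 = \frac{17}{22}$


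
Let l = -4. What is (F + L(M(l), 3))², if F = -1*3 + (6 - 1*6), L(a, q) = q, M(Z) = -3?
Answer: 0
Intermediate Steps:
F = -3 (F = -3 + (6 - 6) = -3 + 0 = -3)
(F + L(M(l), 3))² = (-3 + 3)² = 0² = 0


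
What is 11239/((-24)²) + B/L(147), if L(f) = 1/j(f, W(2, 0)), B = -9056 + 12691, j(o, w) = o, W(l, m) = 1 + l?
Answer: 307793959/576 ≈ 5.3436e+5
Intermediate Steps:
B = 3635
L(f) = 1/f
11239/((-24)²) + B/L(147) = 11239/((-24)²) + 3635/(1/147) = 11239/576 + 3635/(1/147) = 11239*(1/576) + 3635*147 = 11239/576 + 534345 = 307793959/576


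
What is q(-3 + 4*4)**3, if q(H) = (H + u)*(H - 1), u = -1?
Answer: 2985984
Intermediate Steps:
q(H) = (-1 + H)**2 (q(H) = (H - 1)*(H - 1) = (-1 + H)*(-1 + H) = (-1 + H)**2)
q(-3 + 4*4)**3 = (1 + (-3 + 4*4)**2 - 2*(-3 + 4*4))**3 = (1 + (-3 + 16)**2 - 2*(-3 + 16))**3 = (1 + 13**2 - 2*13)**3 = (1 + 169 - 26)**3 = 144**3 = 2985984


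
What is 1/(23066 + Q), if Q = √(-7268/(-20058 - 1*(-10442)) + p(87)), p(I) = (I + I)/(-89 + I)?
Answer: 55450664/1279025223155 - 2*I*√124605931/1279025223155 ≈ 4.3354e-5 - 1.7455e-8*I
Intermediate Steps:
p(I) = 2*I/(-89 + I) (p(I) = (2*I)/(-89 + I) = 2*I/(-89 + I))
Q = I*√124605931/1202 (Q = √(-7268/(-20058 - 1*(-10442)) + 2*87/(-89 + 87)) = √(-7268/(-20058 + 10442) + 2*87/(-2)) = √(-7268/(-9616) + 2*87*(-½)) = √(-7268*(-1/9616) - 87) = √(1817/2404 - 87) = √(-207331/2404) = I*√124605931/1202 ≈ 9.2868*I)
1/(23066 + Q) = 1/(23066 + I*√124605931/1202)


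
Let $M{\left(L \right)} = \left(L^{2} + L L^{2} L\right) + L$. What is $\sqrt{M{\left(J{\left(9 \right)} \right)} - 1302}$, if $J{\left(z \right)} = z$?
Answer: $\sqrt{5349} \approx 73.137$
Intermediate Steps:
$M{\left(L \right)} = L + L^{2} + L^{4}$ ($M{\left(L \right)} = \left(L^{2} + L^{3} L\right) + L = \left(L^{2} + L^{4}\right) + L = L + L^{2} + L^{4}$)
$\sqrt{M{\left(J{\left(9 \right)} \right)} - 1302} = \sqrt{9 \left(1 + 9 + 9^{3}\right) - 1302} = \sqrt{9 \left(1 + 9 + 729\right) - 1302} = \sqrt{9 \cdot 739 - 1302} = \sqrt{6651 - 1302} = \sqrt{5349}$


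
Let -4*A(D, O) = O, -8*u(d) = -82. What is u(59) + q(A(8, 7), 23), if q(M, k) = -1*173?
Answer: -651/4 ≈ -162.75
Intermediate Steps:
u(d) = 41/4 (u(d) = -⅛*(-82) = 41/4)
A(D, O) = -O/4
q(M, k) = -173
u(59) + q(A(8, 7), 23) = 41/4 - 173 = -651/4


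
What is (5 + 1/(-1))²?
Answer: 16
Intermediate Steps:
(5 + 1/(-1))² = (5 - 1)² = 4² = 16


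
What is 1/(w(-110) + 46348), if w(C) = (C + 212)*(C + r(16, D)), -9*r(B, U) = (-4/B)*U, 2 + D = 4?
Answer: 3/105401 ≈ 2.8463e-5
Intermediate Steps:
D = 2 (D = -2 + 4 = 2)
r(B, U) = 4*U/(9*B) (r(B, U) = -(-4/B)*U/9 = -(-4)*U/(9*B) = 4*U/(9*B))
w(C) = (212 + C)*(1/18 + C) (w(C) = (C + 212)*(C + (4/9)*2/16) = (212 + C)*(C + (4/9)*2*(1/16)) = (212 + C)*(C + 1/18) = (212 + C)*(1/18 + C))
1/(w(-110) + 46348) = 1/((106/9 + (-110)² + (3817/18)*(-110)) + 46348) = 1/((106/9 + 12100 - 209935/9) + 46348) = 1/(-33643/3 + 46348) = 1/(105401/3) = 3/105401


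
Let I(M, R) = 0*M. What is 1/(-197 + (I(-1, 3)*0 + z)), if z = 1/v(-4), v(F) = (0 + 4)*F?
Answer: -16/3153 ≈ -0.0050745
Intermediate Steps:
v(F) = 4*F
z = -1/16 (z = 1/(4*(-4)) = 1/(-16) = -1/16 ≈ -0.062500)
I(M, R) = 0
1/(-197 + (I(-1, 3)*0 + z)) = 1/(-197 + (0*0 - 1/16)) = 1/(-197 + (0 - 1/16)) = 1/(-197 - 1/16) = 1/(-3153/16) = -16/3153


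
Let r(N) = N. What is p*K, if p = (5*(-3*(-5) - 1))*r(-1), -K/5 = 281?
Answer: 98350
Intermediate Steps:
K = -1405 (K = -5*281 = -1405)
p = -70 (p = (5*(-3*(-5) - 1))*(-1) = (5*(15 - 1))*(-1) = (5*14)*(-1) = 70*(-1) = -70)
p*K = -70*(-1405) = 98350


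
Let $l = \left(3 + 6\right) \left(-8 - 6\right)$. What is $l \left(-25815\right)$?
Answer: $3252690$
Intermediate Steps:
$l = -126$ ($l = 9 \left(-14\right) = -126$)
$l \left(-25815\right) = \left(-126\right) \left(-25815\right) = 3252690$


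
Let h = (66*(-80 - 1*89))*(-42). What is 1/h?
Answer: 1/468468 ≈ 2.1346e-6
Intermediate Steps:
h = 468468 (h = (66*(-80 - 89))*(-42) = (66*(-169))*(-42) = -11154*(-42) = 468468)
1/h = 1/468468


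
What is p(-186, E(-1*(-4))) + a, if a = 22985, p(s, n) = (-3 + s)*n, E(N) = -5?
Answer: 23930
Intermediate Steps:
p(s, n) = n*(-3 + s)
p(-186, E(-1*(-4))) + a = -5*(-3 - 186) + 22985 = -5*(-189) + 22985 = 945 + 22985 = 23930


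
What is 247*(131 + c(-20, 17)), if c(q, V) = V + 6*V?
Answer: 61750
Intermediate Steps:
c(q, V) = 7*V
247*(131 + c(-20, 17)) = 247*(131 + 7*17) = 247*(131 + 119) = 247*250 = 61750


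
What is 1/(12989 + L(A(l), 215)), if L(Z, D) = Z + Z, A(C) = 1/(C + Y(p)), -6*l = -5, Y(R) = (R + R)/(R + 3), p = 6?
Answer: 13/168869 ≈ 7.6983e-5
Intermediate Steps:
Y(R) = 2*R/(3 + R) (Y(R) = (2*R)/(3 + R) = 2*R/(3 + R))
l = ⅚ (l = -⅙*(-5) = ⅚ ≈ 0.83333)
A(C) = 1/(4/3 + C) (A(C) = 1/(C + 2*6/(3 + 6)) = 1/(C + 2*6/9) = 1/(C + 2*6*(⅑)) = 1/(C + 4/3) = 1/(4/3 + C))
L(Z, D) = 2*Z
1/(12989 + L(A(l), 215)) = 1/(12989 + 2*(3/(4 + 3*(⅚)))) = 1/(12989 + 2*(3/(4 + 5/2))) = 1/(12989 + 2*(3/(13/2))) = 1/(12989 + 2*(3*(2/13))) = 1/(12989 + 2*(6/13)) = 1/(12989 + 12/13) = 1/(168869/13) = 13/168869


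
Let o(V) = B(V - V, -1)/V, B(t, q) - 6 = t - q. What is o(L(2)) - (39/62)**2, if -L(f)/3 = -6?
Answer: -235/34596 ≈ -0.0067927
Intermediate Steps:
B(t, q) = 6 + t - q (B(t, q) = 6 + (t - q) = 6 + t - q)
L(f) = 18 (L(f) = -3*(-6) = 18)
o(V) = 7/V (o(V) = (6 + (V - V) - 1*(-1))/V = (6 + 0 + 1)/V = 7/V)
o(L(2)) - (39/62)**2 = 7/18 - (39/62)**2 = 7/18 - 1*1521/3844 = 7/18 - 1521/3844 = -235/34596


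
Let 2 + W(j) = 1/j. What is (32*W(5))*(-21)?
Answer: 6048/5 ≈ 1209.6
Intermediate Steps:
W(j) = -2 + 1/j
(32*W(5))*(-21) = (32*(-2 + 1/5))*(-21) = (32*(-9/5))*(-21) = -288/5*(-21) = 6048/5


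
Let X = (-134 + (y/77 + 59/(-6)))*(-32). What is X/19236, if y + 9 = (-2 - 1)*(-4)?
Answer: 265732/1110879 ≈ 0.23921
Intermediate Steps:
y = 3 (y = -9 + (-2 - 1)*(-4) = -9 - 3*(-4) = -9 + 12 = 3)
X = 1062928/231 (X = (-134 + (3/77 + 59/(-6)))*(-32) = (-134 + (3*(1/77) + 59*(-⅙)))*(-32) = (-134 + (3/77 - 59/6))*(-32) = (-134 - 4525/462)*(-32) = -66433/462*(-32) = 1062928/231 ≈ 4601.4)
X/19236 = (1062928/231)/19236 = (1062928/231)*(1/19236) = 265732/1110879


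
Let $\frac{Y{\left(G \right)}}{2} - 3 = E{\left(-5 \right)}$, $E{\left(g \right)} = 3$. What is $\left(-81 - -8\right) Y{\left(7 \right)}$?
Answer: $-876$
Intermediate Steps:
$Y{\left(G \right)} = 12$ ($Y{\left(G \right)} = 6 + 2 \cdot 3 = 6 + 6 = 12$)
$\left(-81 - -8\right) Y{\left(7 \right)} = \left(-81 - -8\right) 12 = \left(-81 + 8\right) 12 = \left(-73\right) 12 = -876$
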